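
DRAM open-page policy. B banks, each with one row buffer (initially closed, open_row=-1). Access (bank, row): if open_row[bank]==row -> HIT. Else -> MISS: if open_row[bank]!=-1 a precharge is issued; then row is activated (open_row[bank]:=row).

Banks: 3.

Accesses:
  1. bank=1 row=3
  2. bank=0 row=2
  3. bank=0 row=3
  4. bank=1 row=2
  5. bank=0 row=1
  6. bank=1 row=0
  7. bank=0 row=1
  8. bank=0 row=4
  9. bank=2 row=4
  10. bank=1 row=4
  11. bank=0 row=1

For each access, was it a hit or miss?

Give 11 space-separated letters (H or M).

Answer: M M M M M M H M M M M

Derivation:
Acc 1: bank1 row3 -> MISS (open row3); precharges=0
Acc 2: bank0 row2 -> MISS (open row2); precharges=0
Acc 3: bank0 row3 -> MISS (open row3); precharges=1
Acc 4: bank1 row2 -> MISS (open row2); precharges=2
Acc 5: bank0 row1 -> MISS (open row1); precharges=3
Acc 6: bank1 row0 -> MISS (open row0); precharges=4
Acc 7: bank0 row1 -> HIT
Acc 8: bank0 row4 -> MISS (open row4); precharges=5
Acc 9: bank2 row4 -> MISS (open row4); precharges=5
Acc 10: bank1 row4 -> MISS (open row4); precharges=6
Acc 11: bank0 row1 -> MISS (open row1); precharges=7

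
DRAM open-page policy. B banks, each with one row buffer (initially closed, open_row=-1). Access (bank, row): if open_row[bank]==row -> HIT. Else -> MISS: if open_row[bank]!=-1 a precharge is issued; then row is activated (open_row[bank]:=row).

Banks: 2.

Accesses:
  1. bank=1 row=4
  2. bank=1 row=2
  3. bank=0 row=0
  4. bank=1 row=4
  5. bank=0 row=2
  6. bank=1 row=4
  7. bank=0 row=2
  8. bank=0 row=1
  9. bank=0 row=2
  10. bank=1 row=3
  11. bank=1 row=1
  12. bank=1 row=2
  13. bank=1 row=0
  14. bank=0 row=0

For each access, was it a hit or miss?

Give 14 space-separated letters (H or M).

Answer: M M M M M H H M M M M M M M

Derivation:
Acc 1: bank1 row4 -> MISS (open row4); precharges=0
Acc 2: bank1 row2 -> MISS (open row2); precharges=1
Acc 3: bank0 row0 -> MISS (open row0); precharges=1
Acc 4: bank1 row4 -> MISS (open row4); precharges=2
Acc 5: bank0 row2 -> MISS (open row2); precharges=3
Acc 6: bank1 row4 -> HIT
Acc 7: bank0 row2 -> HIT
Acc 8: bank0 row1 -> MISS (open row1); precharges=4
Acc 9: bank0 row2 -> MISS (open row2); precharges=5
Acc 10: bank1 row3 -> MISS (open row3); precharges=6
Acc 11: bank1 row1 -> MISS (open row1); precharges=7
Acc 12: bank1 row2 -> MISS (open row2); precharges=8
Acc 13: bank1 row0 -> MISS (open row0); precharges=9
Acc 14: bank0 row0 -> MISS (open row0); precharges=10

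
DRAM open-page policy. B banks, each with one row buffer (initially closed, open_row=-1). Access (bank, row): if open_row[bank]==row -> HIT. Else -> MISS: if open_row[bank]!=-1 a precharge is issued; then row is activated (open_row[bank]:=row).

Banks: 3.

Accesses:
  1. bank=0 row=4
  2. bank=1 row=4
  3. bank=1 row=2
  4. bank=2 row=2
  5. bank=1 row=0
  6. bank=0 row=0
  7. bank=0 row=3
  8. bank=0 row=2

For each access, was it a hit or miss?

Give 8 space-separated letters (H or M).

Answer: M M M M M M M M

Derivation:
Acc 1: bank0 row4 -> MISS (open row4); precharges=0
Acc 2: bank1 row4 -> MISS (open row4); precharges=0
Acc 3: bank1 row2 -> MISS (open row2); precharges=1
Acc 4: bank2 row2 -> MISS (open row2); precharges=1
Acc 5: bank1 row0 -> MISS (open row0); precharges=2
Acc 6: bank0 row0 -> MISS (open row0); precharges=3
Acc 7: bank0 row3 -> MISS (open row3); precharges=4
Acc 8: bank0 row2 -> MISS (open row2); precharges=5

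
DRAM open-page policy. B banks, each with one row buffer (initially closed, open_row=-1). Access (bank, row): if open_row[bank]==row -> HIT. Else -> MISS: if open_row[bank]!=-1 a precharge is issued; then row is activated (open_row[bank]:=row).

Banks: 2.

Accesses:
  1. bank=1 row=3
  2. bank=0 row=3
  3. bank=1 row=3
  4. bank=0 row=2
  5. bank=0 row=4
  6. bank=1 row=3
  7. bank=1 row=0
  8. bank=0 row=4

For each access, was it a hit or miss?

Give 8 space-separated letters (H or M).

Acc 1: bank1 row3 -> MISS (open row3); precharges=0
Acc 2: bank0 row3 -> MISS (open row3); precharges=0
Acc 3: bank1 row3 -> HIT
Acc 4: bank0 row2 -> MISS (open row2); precharges=1
Acc 5: bank0 row4 -> MISS (open row4); precharges=2
Acc 6: bank1 row3 -> HIT
Acc 7: bank1 row0 -> MISS (open row0); precharges=3
Acc 8: bank0 row4 -> HIT

Answer: M M H M M H M H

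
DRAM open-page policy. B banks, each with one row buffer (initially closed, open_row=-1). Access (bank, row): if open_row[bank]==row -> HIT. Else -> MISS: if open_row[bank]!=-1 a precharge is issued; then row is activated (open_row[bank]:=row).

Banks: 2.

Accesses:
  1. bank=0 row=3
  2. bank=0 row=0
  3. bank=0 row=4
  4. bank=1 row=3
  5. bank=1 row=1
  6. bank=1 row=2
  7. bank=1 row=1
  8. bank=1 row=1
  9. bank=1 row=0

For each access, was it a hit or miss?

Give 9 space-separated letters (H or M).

Acc 1: bank0 row3 -> MISS (open row3); precharges=0
Acc 2: bank0 row0 -> MISS (open row0); precharges=1
Acc 3: bank0 row4 -> MISS (open row4); precharges=2
Acc 4: bank1 row3 -> MISS (open row3); precharges=2
Acc 5: bank1 row1 -> MISS (open row1); precharges=3
Acc 6: bank1 row2 -> MISS (open row2); precharges=4
Acc 7: bank1 row1 -> MISS (open row1); precharges=5
Acc 8: bank1 row1 -> HIT
Acc 9: bank1 row0 -> MISS (open row0); precharges=6

Answer: M M M M M M M H M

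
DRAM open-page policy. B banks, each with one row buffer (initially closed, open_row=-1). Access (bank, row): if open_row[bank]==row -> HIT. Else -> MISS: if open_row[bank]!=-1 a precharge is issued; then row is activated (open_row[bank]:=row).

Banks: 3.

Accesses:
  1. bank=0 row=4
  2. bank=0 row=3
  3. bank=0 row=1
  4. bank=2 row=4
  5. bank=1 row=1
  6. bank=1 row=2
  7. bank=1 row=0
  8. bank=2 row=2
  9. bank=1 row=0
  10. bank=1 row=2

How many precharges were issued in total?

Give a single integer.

Answer: 6

Derivation:
Acc 1: bank0 row4 -> MISS (open row4); precharges=0
Acc 2: bank0 row3 -> MISS (open row3); precharges=1
Acc 3: bank0 row1 -> MISS (open row1); precharges=2
Acc 4: bank2 row4 -> MISS (open row4); precharges=2
Acc 5: bank1 row1 -> MISS (open row1); precharges=2
Acc 6: bank1 row2 -> MISS (open row2); precharges=3
Acc 7: bank1 row0 -> MISS (open row0); precharges=4
Acc 8: bank2 row2 -> MISS (open row2); precharges=5
Acc 9: bank1 row0 -> HIT
Acc 10: bank1 row2 -> MISS (open row2); precharges=6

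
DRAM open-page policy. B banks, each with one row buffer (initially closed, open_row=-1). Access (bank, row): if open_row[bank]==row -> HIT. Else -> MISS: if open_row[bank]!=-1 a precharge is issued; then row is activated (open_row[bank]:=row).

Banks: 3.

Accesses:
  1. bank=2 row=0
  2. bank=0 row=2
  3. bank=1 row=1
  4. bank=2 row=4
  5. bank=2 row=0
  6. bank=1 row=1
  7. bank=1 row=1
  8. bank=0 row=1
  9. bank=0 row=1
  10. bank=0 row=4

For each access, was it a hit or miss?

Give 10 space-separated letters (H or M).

Answer: M M M M M H H M H M

Derivation:
Acc 1: bank2 row0 -> MISS (open row0); precharges=0
Acc 2: bank0 row2 -> MISS (open row2); precharges=0
Acc 3: bank1 row1 -> MISS (open row1); precharges=0
Acc 4: bank2 row4 -> MISS (open row4); precharges=1
Acc 5: bank2 row0 -> MISS (open row0); precharges=2
Acc 6: bank1 row1 -> HIT
Acc 7: bank1 row1 -> HIT
Acc 8: bank0 row1 -> MISS (open row1); precharges=3
Acc 9: bank0 row1 -> HIT
Acc 10: bank0 row4 -> MISS (open row4); precharges=4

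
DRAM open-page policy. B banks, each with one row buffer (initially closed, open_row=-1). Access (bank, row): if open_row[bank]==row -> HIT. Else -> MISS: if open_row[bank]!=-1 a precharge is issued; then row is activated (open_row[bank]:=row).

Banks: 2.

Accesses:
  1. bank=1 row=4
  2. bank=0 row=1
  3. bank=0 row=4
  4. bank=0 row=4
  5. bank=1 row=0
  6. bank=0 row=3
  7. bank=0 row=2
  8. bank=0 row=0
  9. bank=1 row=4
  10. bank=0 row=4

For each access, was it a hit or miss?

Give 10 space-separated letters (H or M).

Acc 1: bank1 row4 -> MISS (open row4); precharges=0
Acc 2: bank0 row1 -> MISS (open row1); precharges=0
Acc 3: bank0 row4 -> MISS (open row4); precharges=1
Acc 4: bank0 row4 -> HIT
Acc 5: bank1 row0 -> MISS (open row0); precharges=2
Acc 6: bank0 row3 -> MISS (open row3); precharges=3
Acc 7: bank0 row2 -> MISS (open row2); precharges=4
Acc 8: bank0 row0 -> MISS (open row0); precharges=5
Acc 9: bank1 row4 -> MISS (open row4); precharges=6
Acc 10: bank0 row4 -> MISS (open row4); precharges=7

Answer: M M M H M M M M M M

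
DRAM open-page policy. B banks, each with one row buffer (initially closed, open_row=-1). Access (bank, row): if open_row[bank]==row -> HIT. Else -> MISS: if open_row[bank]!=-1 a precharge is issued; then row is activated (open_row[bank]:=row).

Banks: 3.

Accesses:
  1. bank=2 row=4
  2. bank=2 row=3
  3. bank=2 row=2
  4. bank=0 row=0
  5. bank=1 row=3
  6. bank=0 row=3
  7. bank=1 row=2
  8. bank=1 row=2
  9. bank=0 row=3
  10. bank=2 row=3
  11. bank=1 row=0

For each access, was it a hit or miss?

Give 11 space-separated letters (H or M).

Answer: M M M M M M M H H M M

Derivation:
Acc 1: bank2 row4 -> MISS (open row4); precharges=0
Acc 2: bank2 row3 -> MISS (open row3); precharges=1
Acc 3: bank2 row2 -> MISS (open row2); precharges=2
Acc 4: bank0 row0 -> MISS (open row0); precharges=2
Acc 5: bank1 row3 -> MISS (open row3); precharges=2
Acc 6: bank0 row3 -> MISS (open row3); precharges=3
Acc 7: bank1 row2 -> MISS (open row2); precharges=4
Acc 8: bank1 row2 -> HIT
Acc 9: bank0 row3 -> HIT
Acc 10: bank2 row3 -> MISS (open row3); precharges=5
Acc 11: bank1 row0 -> MISS (open row0); precharges=6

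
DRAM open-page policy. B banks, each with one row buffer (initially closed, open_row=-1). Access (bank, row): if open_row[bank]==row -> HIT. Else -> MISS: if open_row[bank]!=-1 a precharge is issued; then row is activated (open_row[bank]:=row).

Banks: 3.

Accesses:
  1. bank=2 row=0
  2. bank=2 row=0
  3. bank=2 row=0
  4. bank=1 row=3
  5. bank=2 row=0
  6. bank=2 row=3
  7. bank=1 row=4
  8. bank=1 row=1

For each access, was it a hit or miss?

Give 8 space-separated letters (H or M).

Acc 1: bank2 row0 -> MISS (open row0); precharges=0
Acc 2: bank2 row0 -> HIT
Acc 3: bank2 row0 -> HIT
Acc 4: bank1 row3 -> MISS (open row3); precharges=0
Acc 5: bank2 row0 -> HIT
Acc 6: bank2 row3 -> MISS (open row3); precharges=1
Acc 7: bank1 row4 -> MISS (open row4); precharges=2
Acc 8: bank1 row1 -> MISS (open row1); precharges=3

Answer: M H H M H M M M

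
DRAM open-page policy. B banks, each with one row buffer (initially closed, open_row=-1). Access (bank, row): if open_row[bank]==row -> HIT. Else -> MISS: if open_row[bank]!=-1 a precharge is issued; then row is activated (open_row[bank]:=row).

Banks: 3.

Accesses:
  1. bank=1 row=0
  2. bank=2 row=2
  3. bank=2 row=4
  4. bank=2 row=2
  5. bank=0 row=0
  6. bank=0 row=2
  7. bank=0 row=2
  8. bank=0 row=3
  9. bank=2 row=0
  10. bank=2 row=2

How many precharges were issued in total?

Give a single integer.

Answer: 6

Derivation:
Acc 1: bank1 row0 -> MISS (open row0); precharges=0
Acc 2: bank2 row2 -> MISS (open row2); precharges=0
Acc 3: bank2 row4 -> MISS (open row4); precharges=1
Acc 4: bank2 row2 -> MISS (open row2); precharges=2
Acc 5: bank0 row0 -> MISS (open row0); precharges=2
Acc 6: bank0 row2 -> MISS (open row2); precharges=3
Acc 7: bank0 row2 -> HIT
Acc 8: bank0 row3 -> MISS (open row3); precharges=4
Acc 9: bank2 row0 -> MISS (open row0); precharges=5
Acc 10: bank2 row2 -> MISS (open row2); precharges=6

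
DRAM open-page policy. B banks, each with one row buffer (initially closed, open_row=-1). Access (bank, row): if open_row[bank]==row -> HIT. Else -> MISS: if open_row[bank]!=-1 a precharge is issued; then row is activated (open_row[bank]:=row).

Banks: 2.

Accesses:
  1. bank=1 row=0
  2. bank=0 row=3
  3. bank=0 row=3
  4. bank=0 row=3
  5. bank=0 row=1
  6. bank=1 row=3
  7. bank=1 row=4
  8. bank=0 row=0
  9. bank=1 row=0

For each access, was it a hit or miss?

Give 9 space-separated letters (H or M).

Answer: M M H H M M M M M

Derivation:
Acc 1: bank1 row0 -> MISS (open row0); precharges=0
Acc 2: bank0 row3 -> MISS (open row3); precharges=0
Acc 3: bank0 row3 -> HIT
Acc 4: bank0 row3 -> HIT
Acc 5: bank0 row1 -> MISS (open row1); precharges=1
Acc 6: bank1 row3 -> MISS (open row3); precharges=2
Acc 7: bank1 row4 -> MISS (open row4); precharges=3
Acc 8: bank0 row0 -> MISS (open row0); precharges=4
Acc 9: bank1 row0 -> MISS (open row0); precharges=5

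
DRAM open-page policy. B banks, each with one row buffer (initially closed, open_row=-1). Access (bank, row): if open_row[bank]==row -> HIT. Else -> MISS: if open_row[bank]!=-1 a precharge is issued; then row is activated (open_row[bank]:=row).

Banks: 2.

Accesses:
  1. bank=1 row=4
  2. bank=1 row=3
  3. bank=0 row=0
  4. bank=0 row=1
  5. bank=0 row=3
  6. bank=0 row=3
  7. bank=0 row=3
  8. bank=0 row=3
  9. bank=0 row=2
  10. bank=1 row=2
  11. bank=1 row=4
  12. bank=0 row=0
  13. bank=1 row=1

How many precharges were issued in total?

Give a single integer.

Answer: 8

Derivation:
Acc 1: bank1 row4 -> MISS (open row4); precharges=0
Acc 2: bank1 row3 -> MISS (open row3); precharges=1
Acc 3: bank0 row0 -> MISS (open row0); precharges=1
Acc 4: bank0 row1 -> MISS (open row1); precharges=2
Acc 5: bank0 row3 -> MISS (open row3); precharges=3
Acc 6: bank0 row3 -> HIT
Acc 7: bank0 row3 -> HIT
Acc 8: bank0 row3 -> HIT
Acc 9: bank0 row2 -> MISS (open row2); precharges=4
Acc 10: bank1 row2 -> MISS (open row2); precharges=5
Acc 11: bank1 row4 -> MISS (open row4); precharges=6
Acc 12: bank0 row0 -> MISS (open row0); precharges=7
Acc 13: bank1 row1 -> MISS (open row1); precharges=8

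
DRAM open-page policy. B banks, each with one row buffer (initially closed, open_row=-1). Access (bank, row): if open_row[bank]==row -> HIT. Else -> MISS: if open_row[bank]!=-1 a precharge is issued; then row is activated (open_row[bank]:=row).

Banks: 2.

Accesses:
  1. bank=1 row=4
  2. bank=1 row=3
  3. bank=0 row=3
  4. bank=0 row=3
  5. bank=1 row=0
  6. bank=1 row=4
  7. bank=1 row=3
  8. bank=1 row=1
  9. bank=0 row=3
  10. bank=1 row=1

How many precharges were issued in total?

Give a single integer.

Acc 1: bank1 row4 -> MISS (open row4); precharges=0
Acc 2: bank1 row3 -> MISS (open row3); precharges=1
Acc 3: bank0 row3 -> MISS (open row3); precharges=1
Acc 4: bank0 row3 -> HIT
Acc 5: bank1 row0 -> MISS (open row0); precharges=2
Acc 6: bank1 row4 -> MISS (open row4); precharges=3
Acc 7: bank1 row3 -> MISS (open row3); precharges=4
Acc 8: bank1 row1 -> MISS (open row1); precharges=5
Acc 9: bank0 row3 -> HIT
Acc 10: bank1 row1 -> HIT

Answer: 5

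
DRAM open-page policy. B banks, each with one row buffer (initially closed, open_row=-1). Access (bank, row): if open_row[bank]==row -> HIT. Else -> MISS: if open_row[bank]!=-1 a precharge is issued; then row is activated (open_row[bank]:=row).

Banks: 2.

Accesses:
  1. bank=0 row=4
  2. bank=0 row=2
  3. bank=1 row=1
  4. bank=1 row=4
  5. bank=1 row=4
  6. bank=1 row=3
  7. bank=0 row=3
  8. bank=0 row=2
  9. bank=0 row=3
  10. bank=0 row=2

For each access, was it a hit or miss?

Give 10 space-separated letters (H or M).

Answer: M M M M H M M M M M

Derivation:
Acc 1: bank0 row4 -> MISS (open row4); precharges=0
Acc 2: bank0 row2 -> MISS (open row2); precharges=1
Acc 3: bank1 row1 -> MISS (open row1); precharges=1
Acc 4: bank1 row4 -> MISS (open row4); precharges=2
Acc 5: bank1 row4 -> HIT
Acc 6: bank1 row3 -> MISS (open row3); precharges=3
Acc 7: bank0 row3 -> MISS (open row3); precharges=4
Acc 8: bank0 row2 -> MISS (open row2); precharges=5
Acc 9: bank0 row3 -> MISS (open row3); precharges=6
Acc 10: bank0 row2 -> MISS (open row2); precharges=7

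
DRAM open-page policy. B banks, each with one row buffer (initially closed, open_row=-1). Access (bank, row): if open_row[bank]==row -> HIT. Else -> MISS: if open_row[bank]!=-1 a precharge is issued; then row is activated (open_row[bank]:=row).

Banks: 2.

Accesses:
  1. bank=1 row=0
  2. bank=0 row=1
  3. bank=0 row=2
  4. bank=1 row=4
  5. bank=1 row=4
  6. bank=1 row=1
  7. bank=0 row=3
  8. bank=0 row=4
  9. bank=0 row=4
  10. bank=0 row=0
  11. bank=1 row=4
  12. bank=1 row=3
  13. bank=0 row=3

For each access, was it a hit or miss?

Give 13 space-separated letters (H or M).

Answer: M M M M H M M M H M M M M

Derivation:
Acc 1: bank1 row0 -> MISS (open row0); precharges=0
Acc 2: bank0 row1 -> MISS (open row1); precharges=0
Acc 3: bank0 row2 -> MISS (open row2); precharges=1
Acc 4: bank1 row4 -> MISS (open row4); precharges=2
Acc 5: bank1 row4 -> HIT
Acc 6: bank1 row1 -> MISS (open row1); precharges=3
Acc 7: bank0 row3 -> MISS (open row3); precharges=4
Acc 8: bank0 row4 -> MISS (open row4); precharges=5
Acc 9: bank0 row4 -> HIT
Acc 10: bank0 row0 -> MISS (open row0); precharges=6
Acc 11: bank1 row4 -> MISS (open row4); precharges=7
Acc 12: bank1 row3 -> MISS (open row3); precharges=8
Acc 13: bank0 row3 -> MISS (open row3); precharges=9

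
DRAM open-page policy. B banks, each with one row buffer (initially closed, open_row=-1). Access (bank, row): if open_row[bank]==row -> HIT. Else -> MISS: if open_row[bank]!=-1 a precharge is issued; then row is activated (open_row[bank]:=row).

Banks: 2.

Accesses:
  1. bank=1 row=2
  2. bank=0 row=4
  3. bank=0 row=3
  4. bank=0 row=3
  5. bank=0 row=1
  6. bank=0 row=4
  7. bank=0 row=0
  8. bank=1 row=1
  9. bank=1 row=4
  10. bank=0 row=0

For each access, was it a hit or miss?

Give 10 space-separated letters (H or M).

Acc 1: bank1 row2 -> MISS (open row2); precharges=0
Acc 2: bank0 row4 -> MISS (open row4); precharges=0
Acc 3: bank0 row3 -> MISS (open row3); precharges=1
Acc 4: bank0 row3 -> HIT
Acc 5: bank0 row1 -> MISS (open row1); precharges=2
Acc 6: bank0 row4 -> MISS (open row4); precharges=3
Acc 7: bank0 row0 -> MISS (open row0); precharges=4
Acc 8: bank1 row1 -> MISS (open row1); precharges=5
Acc 9: bank1 row4 -> MISS (open row4); precharges=6
Acc 10: bank0 row0 -> HIT

Answer: M M M H M M M M M H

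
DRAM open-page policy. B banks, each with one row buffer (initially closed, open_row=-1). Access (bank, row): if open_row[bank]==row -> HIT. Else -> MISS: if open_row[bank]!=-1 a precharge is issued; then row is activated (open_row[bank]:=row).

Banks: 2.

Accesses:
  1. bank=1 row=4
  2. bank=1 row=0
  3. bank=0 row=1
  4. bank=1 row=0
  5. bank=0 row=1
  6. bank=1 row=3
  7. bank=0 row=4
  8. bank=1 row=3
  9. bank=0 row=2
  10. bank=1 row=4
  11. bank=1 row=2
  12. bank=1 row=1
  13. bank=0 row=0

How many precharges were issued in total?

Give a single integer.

Answer: 8

Derivation:
Acc 1: bank1 row4 -> MISS (open row4); precharges=0
Acc 2: bank1 row0 -> MISS (open row0); precharges=1
Acc 3: bank0 row1 -> MISS (open row1); precharges=1
Acc 4: bank1 row0 -> HIT
Acc 5: bank0 row1 -> HIT
Acc 6: bank1 row3 -> MISS (open row3); precharges=2
Acc 7: bank0 row4 -> MISS (open row4); precharges=3
Acc 8: bank1 row3 -> HIT
Acc 9: bank0 row2 -> MISS (open row2); precharges=4
Acc 10: bank1 row4 -> MISS (open row4); precharges=5
Acc 11: bank1 row2 -> MISS (open row2); precharges=6
Acc 12: bank1 row1 -> MISS (open row1); precharges=7
Acc 13: bank0 row0 -> MISS (open row0); precharges=8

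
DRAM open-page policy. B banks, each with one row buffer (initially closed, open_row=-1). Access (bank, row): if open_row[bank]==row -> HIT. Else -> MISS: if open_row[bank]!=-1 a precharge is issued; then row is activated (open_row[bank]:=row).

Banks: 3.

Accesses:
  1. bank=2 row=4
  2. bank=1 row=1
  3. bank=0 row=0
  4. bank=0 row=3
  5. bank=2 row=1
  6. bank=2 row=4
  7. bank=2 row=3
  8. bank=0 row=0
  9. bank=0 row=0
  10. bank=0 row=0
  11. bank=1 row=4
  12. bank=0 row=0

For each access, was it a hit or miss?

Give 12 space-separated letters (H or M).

Answer: M M M M M M M M H H M H

Derivation:
Acc 1: bank2 row4 -> MISS (open row4); precharges=0
Acc 2: bank1 row1 -> MISS (open row1); precharges=0
Acc 3: bank0 row0 -> MISS (open row0); precharges=0
Acc 4: bank0 row3 -> MISS (open row3); precharges=1
Acc 5: bank2 row1 -> MISS (open row1); precharges=2
Acc 6: bank2 row4 -> MISS (open row4); precharges=3
Acc 7: bank2 row3 -> MISS (open row3); precharges=4
Acc 8: bank0 row0 -> MISS (open row0); precharges=5
Acc 9: bank0 row0 -> HIT
Acc 10: bank0 row0 -> HIT
Acc 11: bank1 row4 -> MISS (open row4); precharges=6
Acc 12: bank0 row0 -> HIT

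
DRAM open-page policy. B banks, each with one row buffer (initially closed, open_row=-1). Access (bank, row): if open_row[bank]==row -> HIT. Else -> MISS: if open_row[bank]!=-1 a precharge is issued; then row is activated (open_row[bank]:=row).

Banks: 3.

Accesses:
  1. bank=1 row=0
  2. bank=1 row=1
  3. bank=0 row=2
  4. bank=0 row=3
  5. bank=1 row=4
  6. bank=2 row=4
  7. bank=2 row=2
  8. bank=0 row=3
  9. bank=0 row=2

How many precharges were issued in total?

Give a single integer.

Acc 1: bank1 row0 -> MISS (open row0); precharges=0
Acc 2: bank1 row1 -> MISS (open row1); precharges=1
Acc 3: bank0 row2 -> MISS (open row2); precharges=1
Acc 4: bank0 row3 -> MISS (open row3); precharges=2
Acc 5: bank1 row4 -> MISS (open row4); precharges=3
Acc 6: bank2 row4 -> MISS (open row4); precharges=3
Acc 7: bank2 row2 -> MISS (open row2); precharges=4
Acc 8: bank0 row3 -> HIT
Acc 9: bank0 row2 -> MISS (open row2); precharges=5

Answer: 5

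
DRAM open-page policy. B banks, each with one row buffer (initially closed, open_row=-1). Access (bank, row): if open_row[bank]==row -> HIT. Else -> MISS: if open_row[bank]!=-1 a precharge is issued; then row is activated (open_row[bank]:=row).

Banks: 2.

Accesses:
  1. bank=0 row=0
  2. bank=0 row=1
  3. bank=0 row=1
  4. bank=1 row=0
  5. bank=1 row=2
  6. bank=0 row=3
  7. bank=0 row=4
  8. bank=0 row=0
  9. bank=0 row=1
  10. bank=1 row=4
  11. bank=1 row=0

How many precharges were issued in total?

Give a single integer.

Acc 1: bank0 row0 -> MISS (open row0); precharges=0
Acc 2: bank0 row1 -> MISS (open row1); precharges=1
Acc 3: bank0 row1 -> HIT
Acc 4: bank1 row0 -> MISS (open row0); precharges=1
Acc 5: bank1 row2 -> MISS (open row2); precharges=2
Acc 6: bank0 row3 -> MISS (open row3); precharges=3
Acc 7: bank0 row4 -> MISS (open row4); precharges=4
Acc 8: bank0 row0 -> MISS (open row0); precharges=5
Acc 9: bank0 row1 -> MISS (open row1); precharges=6
Acc 10: bank1 row4 -> MISS (open row4); precharges=7
Acc 11: bank1 row0 -> MISS (open row0); precharges=8

Answer: 8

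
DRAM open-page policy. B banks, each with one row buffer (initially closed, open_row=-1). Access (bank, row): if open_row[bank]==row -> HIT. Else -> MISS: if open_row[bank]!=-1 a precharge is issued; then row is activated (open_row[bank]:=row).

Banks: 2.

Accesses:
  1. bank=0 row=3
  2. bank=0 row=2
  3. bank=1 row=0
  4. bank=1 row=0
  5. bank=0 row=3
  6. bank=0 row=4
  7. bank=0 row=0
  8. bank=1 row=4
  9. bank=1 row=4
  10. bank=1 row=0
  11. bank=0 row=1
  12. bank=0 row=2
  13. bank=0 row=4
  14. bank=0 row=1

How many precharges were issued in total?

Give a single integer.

Answer: 10

Derivation:
Acc 1: bank0 row3 -> MISS (open row3); precharges=0
Acc 2: bank0 row2 -> MISS (open row2); precharges=1
Acc 3: bank1 row0 -> MISS (open row0); precharges=1
Acc 4: bank1 row0 -> HIT
Acc 5: bank0 row3 -> MISS (open row3); precharges=2
Acc 6: bank0 row4 -> MISS (open row4); precharges=3
Acc 7: bank0 row0 -> MISS (open row0); precharges=4
Acc 8: bank1 row4 -> MISS (open row4); precharges=5
Acc 9: bank1 row4 -> HIT
Acc 10: bank1 row0 -> MISS (open row0); precharges=6
Acc 11: bank0 row1 -> MISS (open row1); precharges=7
Acc 12: bank0 row2 -> MISS (open row2); precharges=8
Acc 13: bank0 row4 -> MISS (open row4); precharges=9
Acc 14: bank0 row1 -> MISS (open row1); precharges=10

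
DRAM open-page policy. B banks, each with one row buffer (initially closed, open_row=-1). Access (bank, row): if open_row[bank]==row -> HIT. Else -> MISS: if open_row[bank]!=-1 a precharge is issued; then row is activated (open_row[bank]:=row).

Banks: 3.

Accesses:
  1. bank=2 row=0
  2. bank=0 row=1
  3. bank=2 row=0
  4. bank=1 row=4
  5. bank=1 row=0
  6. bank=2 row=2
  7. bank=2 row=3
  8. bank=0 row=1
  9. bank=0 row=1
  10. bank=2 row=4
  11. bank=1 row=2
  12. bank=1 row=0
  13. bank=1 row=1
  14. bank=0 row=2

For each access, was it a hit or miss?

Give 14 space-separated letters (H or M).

Answer: M M H M M M M H H M M M M M

Derivation:
Acc 1: bank2 row0 -> MISS (open row0); precharges=0
Acc 2: bank0 row1 -> MISS (open row1); precharges=0
Acc 3: bank2 row0 -> HIT
Acc 4: bank1 row4 -> MISS (open row4); precharges=0
Acc 5: bank1 row0 -> MISS (open row0); precharges=1
Acc 6: bank2 row2 -> MISS (open row2); precharges=2
Acc 7: bank2 row3 -> MISS (open row3); precharges=3
Acc 8: bank0 row1 -> HIT
Acc 9: bank0 row1 -> HIT
Acc 10: bank2 row4 -> MISS (open row4); precharges=4
Acc 11: bank1 row2 -> MISS (open row2); precharges=5
Acc 12: bank1 row0 -> MISS (open row0); precharges=6
Acc 13: bank1 row1 -> MISS (open row1); precharges=7
Acc 14: bank0 row2 -> MISS (open row2); precharges=8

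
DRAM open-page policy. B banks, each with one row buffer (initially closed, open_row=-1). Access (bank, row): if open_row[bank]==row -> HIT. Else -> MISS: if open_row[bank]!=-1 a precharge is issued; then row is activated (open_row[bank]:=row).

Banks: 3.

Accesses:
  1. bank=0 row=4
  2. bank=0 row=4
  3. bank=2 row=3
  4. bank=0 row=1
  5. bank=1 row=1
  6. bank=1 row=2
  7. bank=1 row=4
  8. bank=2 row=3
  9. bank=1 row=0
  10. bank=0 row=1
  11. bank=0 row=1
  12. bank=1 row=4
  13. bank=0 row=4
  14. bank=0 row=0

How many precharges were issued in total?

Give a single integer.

Acc 1: bank0 row4 -> MISS (open row4); precharges=0
Acc 2: bank0 row4 -> HIT
Acc 3: bank2 row3 -> MISS (open row3); precharges=0
Acc 4: bank0 row1 -> MISS (open row1); precharges=1
Acc 5: bank1 row1 -> MISS (open row1); precharges=1
Acc 6: bank1 row2 -> MISS (open row2); precharges=2
Acc 7: bank1 row4 -> MISS (open row4); precharges=3
Acc 8: bank2 row3 -> HIT
Acc 9: bank1 row0 -> MISS (open row0); precharges=4
Acc 10: bank0 row1 -> HIT
Acc 11: bank0 row1 -> HIT
Acc 12: bank1 row4 -> MISS (open row4); precharges=5
Acc 13: bank0 row4 -> MISS (open row4); precharges=6
Acc 14: bank0 row0 -> MISS (open row0); precharges=7

Answer: 7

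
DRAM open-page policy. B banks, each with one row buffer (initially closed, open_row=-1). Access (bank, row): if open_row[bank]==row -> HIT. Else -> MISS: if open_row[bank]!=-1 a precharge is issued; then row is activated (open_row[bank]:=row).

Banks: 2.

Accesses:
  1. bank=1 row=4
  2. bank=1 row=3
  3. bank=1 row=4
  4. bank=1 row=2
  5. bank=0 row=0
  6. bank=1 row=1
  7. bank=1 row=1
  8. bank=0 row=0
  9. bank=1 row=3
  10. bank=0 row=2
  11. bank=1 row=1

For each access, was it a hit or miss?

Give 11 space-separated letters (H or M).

Answer: M M M M M M H H M M M

Derivation:
Acc 1: bank1 row4 -> MISS (open row4); precharges=0
Acc 2: bank1 row3 -> MISS (open row3); precharges=1
Acc 3: bank1 row4 -> MISS (open row4); precharges=2
Acc 4: bank1 row2 -> MISS (open row2); precharges=3
Acc 5: bank0 row0 -> MISS (open row0); precharges=3
Acc 6: bank1 row1 -> MISS (open row1); precharges=4
Acc 7: bank1 row1 -> HIT
Acc 8: bank0 row0 -> HIT
Acc 9: bank1 row3 -> MISS (open row3); precharges=5
Acc 10: bank0 row2 -> MISS (open row2); precharges=6
Acc 11: bank1 row1 -> MISS (open row1); precharges=7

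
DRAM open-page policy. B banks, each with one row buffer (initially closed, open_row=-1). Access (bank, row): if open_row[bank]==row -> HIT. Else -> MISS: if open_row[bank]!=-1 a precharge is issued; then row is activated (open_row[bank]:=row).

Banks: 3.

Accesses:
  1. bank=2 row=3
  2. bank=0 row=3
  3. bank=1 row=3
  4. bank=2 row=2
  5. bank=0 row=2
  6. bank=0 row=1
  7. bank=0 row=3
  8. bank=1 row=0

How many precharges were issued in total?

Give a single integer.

Acc 1: bank2 row3 -> MISS (open row3); precharges=0
Acc 2: bank0 row3 -> MISS (open row3); precharges=0
Acc 3: bank1 row3 -> MISS (open row3); precharges=0
Acc 4: bank2 row2 -> MISS (open row2); precharges=1
Acc 5: bank0 row2 -> MISS (open row2); precharges=2
Acc 6: bank0 row1 -> MISS (open row1); precharges=3
Acc 7: bank0 row3 -> MISS (open row3); precharges=4
Acc 8: bank1 row0 -> MISS (open row0); precharges=5

Answer: 5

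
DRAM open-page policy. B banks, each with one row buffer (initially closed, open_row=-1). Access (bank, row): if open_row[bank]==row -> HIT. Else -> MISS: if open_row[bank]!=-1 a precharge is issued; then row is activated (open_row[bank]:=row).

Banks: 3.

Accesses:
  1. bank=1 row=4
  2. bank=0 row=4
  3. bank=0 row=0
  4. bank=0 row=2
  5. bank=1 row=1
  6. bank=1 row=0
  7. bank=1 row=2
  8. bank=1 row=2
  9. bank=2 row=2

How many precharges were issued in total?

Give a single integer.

Acc 1: bank1 row4 -> MISS (open row4); precharges=0
Acc 2: bank0 row4 -> MISS (open row4); precharges=0
Acc 3: bank0 row0 -> MISS (open row0); precharges=1
Acc 4: bank0 row2 -> MISS (open row2); precharges=2
Acc 5: bank1 row1 -> MISS (open row1); precharges=3
Acc 6: bank1 row0 -> MISS (open row0); precharges=4
Acc 7: bank1 row2 -> MISS (open row2); precharges=5
Acc 8: bank1 row2 -> HIT
Acc 9: bank2 row2 -> MISS (open row2); precharges=5

Answer: 5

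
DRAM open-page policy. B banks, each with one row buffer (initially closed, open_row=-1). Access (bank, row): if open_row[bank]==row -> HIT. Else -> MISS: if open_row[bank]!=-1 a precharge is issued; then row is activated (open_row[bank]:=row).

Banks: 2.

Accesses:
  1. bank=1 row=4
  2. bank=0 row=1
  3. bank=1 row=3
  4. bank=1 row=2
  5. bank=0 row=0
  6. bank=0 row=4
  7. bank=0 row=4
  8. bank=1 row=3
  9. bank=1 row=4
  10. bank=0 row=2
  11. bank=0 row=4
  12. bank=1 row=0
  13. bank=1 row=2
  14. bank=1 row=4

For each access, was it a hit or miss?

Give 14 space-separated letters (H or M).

Acc 1: bank1 row4 -> MISS (open row4); precharges=0
Acc 2: bank0 row1 -> MISS (open row1); precharges=0
Acc 3: bank1 row3 -> MISS (open row3); precharges=1
Acc 4: bank1 row2 -> MISS (open row2); precharges=2
Acc 5: bank0 row0 -> MISS (open row0); precharges=3
Acc 6: bank0 row4 -> MISS (open row4); precharges=4
Acc 7: bank0 row4 -> HIT
Acc 8: bank1 row3 -> MISS (open row3); precharges=5
Acc 9: bank1 row4 -> MISS (open row4); precharges=6
Acc 10: bank0 row2 -> MISS (open row2); precharges=7
Acc 11: bank0 row4 -> MISS (open row4); precharges=8
Acc 12: bank1 row0 -> MISS (open row0); precharges=9
Acc 13: bank1 row2 -> MISS (open row2); precharges=10
Acc 14: bank1 row4 -> MISS (open row4); precharges=11

Answer: M M M M M M H M M M M M M M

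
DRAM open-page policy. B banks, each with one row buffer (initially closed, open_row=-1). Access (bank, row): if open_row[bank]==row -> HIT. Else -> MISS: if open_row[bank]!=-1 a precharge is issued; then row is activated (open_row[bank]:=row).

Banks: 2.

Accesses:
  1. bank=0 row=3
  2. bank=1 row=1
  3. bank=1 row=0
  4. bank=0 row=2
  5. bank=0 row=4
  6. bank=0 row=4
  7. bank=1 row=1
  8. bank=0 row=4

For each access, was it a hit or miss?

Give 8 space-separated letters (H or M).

Acc 1: bank0 row3 -> MISS (open row3); precharges=0
Acc 2: bank1 row1 -> MISS (open row1); precharges=0
Acc 3: bank1 row0 -> MISS (open row0); precharges=1
Acc 4: bank0 row2 -> MISS (open row2); precharges=2
Acc 5: bank0 row4 -> MISS (open row4); precharges=3
Acc 6: bank0 row4 -> HIT
Acc 7: bank1 row1 -> MISS (open row1); precharges=4
Acc 8: bank0 row4 -> HIT

Answer: M M M M M H M H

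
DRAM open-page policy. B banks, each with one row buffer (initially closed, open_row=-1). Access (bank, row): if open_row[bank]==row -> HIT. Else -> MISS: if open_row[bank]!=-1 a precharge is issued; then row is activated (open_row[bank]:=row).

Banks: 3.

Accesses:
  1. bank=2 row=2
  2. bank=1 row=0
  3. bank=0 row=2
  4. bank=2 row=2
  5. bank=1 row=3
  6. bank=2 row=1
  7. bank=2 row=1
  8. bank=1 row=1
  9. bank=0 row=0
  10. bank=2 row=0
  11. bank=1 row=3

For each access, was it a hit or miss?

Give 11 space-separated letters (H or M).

Answer: M M M H M M H M M M M

Derivation:
Acc 1: bank2 row2 -> MISS (open row2); precharges=0
Acc 2: bank1 row0 -> MISS (open row0); precharges=0
Acc 3: bank0 row2 -> MISS (open row2); precharges=0
Acc 4: bank2 row2 -> HIT
Acc 5: bank1 row3 -> MISS (open row3); precharges=1
Acc 6: bank2 row1 -> MISS (open row1); precharges=2
Acc 7: bank2 row1 -> HIT
Acc 8: bank1 row1 -> MISS (open row1); precharges=3
Acc 9: bank0 row0 -> MISS (open row0); precharges=4
Acc 10: bank2 row0 -> MISS (open row0); precharges=5
Acc 11: bank1 row3 -> MISS (open row3); precharges=6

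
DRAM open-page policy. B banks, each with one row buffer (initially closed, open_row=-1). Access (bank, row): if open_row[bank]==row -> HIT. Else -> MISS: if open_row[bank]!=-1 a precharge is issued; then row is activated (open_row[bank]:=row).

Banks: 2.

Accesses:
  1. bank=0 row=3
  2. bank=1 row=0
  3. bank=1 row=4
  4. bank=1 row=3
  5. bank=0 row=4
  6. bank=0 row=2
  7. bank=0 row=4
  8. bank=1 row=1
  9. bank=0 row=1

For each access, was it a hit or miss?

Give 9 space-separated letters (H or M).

Acc 1: bank0 row3 -> MISS (open row3); precharges=0
Acc 2: bank1 row0 -> MISS (open row0); precharges=0
Acc 3: bank1 row4 -> MISS (open row4); precharges=1
Acc 4: bank1 row3 -> MISS (open row3); precharges=2
Acc 5: bank0 row4 -> MISS (open row4); precharges=3
Acc 6: bank0 row2 -> MISS (open row2); precharges=4
Acc 7: bank0 row4 -> MISS (open row4); precharges=5
Acc 8: bank1 row1 -> MISS (open row1); precharges=6
Acc 9: bank0 row1 -> MISS (open row1); precharges=7

Answer: M M M M M M M M M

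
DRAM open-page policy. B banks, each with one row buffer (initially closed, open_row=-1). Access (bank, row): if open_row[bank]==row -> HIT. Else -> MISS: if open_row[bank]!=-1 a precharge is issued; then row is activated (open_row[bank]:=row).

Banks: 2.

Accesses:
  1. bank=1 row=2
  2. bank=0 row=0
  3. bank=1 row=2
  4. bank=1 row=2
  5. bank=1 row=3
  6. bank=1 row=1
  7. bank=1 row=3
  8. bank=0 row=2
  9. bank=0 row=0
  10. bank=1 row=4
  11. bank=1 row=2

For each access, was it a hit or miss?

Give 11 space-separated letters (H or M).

Answer: M M H H M M M M M M M

Derivation:
Acc 1: bank1 row2 -> MISS (open row2); precharges=0
Acc 2: bank0 row0 -> MISS (open row0); precharges=0
Acc 3: bank1 row2 -> HIT
Acc 4: bank1 row2 -> HIT
Acc 5: bank1 row3 -> MISS (open row3); precharges=1
Acc 6: bank1 row1 -> MISS (open row1); precharges=2
Acc 7: bank1 row3 -> MISS (open row3); precharges=3
Acc 8: bank0 row2 -> MISS (open row2); precharges=4
Acc 9: bank0 row0 -> MISS (open row0); precharges=5
Acc 10: bank1 row4 -> MISS (open row4); precharges=6
Acc 11: bank1 row2 -> MISS (open row2); precharges=7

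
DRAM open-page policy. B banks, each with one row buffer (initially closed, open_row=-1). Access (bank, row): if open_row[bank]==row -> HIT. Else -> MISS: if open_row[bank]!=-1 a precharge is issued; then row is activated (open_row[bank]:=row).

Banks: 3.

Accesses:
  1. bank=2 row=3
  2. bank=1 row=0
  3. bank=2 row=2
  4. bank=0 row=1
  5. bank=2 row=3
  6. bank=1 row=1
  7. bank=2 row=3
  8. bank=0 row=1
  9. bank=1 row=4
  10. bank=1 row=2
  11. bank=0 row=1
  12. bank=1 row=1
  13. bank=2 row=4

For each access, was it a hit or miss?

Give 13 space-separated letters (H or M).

Answer: M M M M M M H H M M H M M

Derivation:
Acc 1: bank2 row3 -> MISS (open row3); precharges=0
Acc 2: bank1 row0 -> MISS (open row0); precharges=0
Acc 3: bank2 row2 -> MISS (open row2); precharges=1
Acc 4: bank0 row1 -> MISS (open row1); precharges=1
Acc 5: bank2 row3 -> MISS (open row3); precharges=2
Acc 6: bank1 row1 -> MISS (open row1); precharges=3
Acc 7: bank2 row3 -> HIT
Acc 8: bank0 row1 -> HIT
Acc 9: bank1 row4 -> MISS (open row4); precharges=4
Acc 10: bank1 row2 -> MISS (open row2); precharges=5
Acc 11: bank0 row1 -> HIT
Acc 12: bank1 row1 -> MISS (open row1); precharges=6
Acc 13: bank2 row4 -> MISS (open row4); precharges=7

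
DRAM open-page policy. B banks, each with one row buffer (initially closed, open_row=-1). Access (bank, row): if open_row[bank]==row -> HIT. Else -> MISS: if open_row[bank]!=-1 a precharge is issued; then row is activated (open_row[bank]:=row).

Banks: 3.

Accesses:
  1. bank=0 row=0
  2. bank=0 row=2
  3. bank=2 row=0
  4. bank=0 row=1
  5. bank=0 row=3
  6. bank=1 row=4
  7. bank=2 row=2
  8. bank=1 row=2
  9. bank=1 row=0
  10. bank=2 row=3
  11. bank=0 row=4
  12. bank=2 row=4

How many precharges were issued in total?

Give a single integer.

Answer: 9

Derivation:
Acc 1: bank0 row0 -> MISS (open row0); precharges=0
Acc 2: bank0 row2 -> MISS (open row2); precharges=1
Acc 3: bank2 row0 -> MISS (open row0); precharges=1
Acc 4: bank0 row1 -> MISS (open row1); precharges=2
Acc 5: bank0 row3 -> MISS (open row3); precharges=3
Acc 6: bank1 row4 -> MISS (open row4); precharges=3
Acc 7: bank2 row2 -> MISS (open row2); precharges=4
Acc 8: bank1 row2 -> MISS (open row2); precharges=5
Acc 9: bank1 row0 -> MISS (open row0); precharges=6
Acc 10: bank2 row3 -> MISS (open row3); precharges=7
Acc 11: bank0 row4 -> MISS (open row4); precharges=8
Acc 12: bank2 row4 -> MISS (open row4); precharges=9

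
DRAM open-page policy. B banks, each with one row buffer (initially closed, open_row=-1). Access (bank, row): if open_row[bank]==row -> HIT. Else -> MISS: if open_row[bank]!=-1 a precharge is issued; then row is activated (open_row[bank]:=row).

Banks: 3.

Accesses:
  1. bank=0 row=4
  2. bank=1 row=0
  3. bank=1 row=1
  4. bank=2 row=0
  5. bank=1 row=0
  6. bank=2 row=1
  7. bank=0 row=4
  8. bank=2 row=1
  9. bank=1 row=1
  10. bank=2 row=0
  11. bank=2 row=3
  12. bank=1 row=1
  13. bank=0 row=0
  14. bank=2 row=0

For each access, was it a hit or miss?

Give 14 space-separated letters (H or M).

Acc 1: bank0 row4 -> MISS (open row4); precharges=0
Acc 2: bank1 row0 -> MISS (open row0); precharges=0
Acc 3: bank1 row1 -> MISS (open row1); precharges=1
Acc 4: bank2 row0 -> MISS (open row0); precharges=1
Acc 5: bank1 row0 -> MISS (open row0); precharges=2
Acc 6: bank2 row1 -> MISS (open row1); precharges=3
Acc 7: bank0 row4 -> HIT
Acc 8: bank2 row1 -> HIT
Acc 9: bank1 row1 -> MISS (open row1); precharges=4
Acc 10: bank2 row0 -> MISS (open row0); precharges=5
Acc 11: bank2 row3 -> MISS (open row3); precharges=6
Acc 12: bank1 row1 -> HIT
Acc 13: bank0 row0 -> MISS (open row0); precharges=7
Acc 14: bank2 row0 -> MISS (open row0); precharges=8

Answer: M M M M M M H H M M M H M M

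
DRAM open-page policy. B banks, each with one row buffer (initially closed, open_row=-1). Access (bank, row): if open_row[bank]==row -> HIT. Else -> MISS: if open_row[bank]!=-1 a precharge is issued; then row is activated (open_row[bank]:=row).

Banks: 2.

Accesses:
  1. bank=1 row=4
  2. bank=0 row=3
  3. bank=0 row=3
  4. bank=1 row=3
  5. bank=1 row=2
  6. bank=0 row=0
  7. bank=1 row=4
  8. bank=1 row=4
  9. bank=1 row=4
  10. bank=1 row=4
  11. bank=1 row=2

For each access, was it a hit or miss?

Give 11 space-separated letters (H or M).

Acc 1: bank1 row4 -> MISS (open row4); precharges=0
Acc 2: bank0 row3 -> MISS (open row3); precharges=0
Acc 3: bank0 row3 -> HIT
Acc 4: bank1 row3 -> MISS (open row3); precharges=1
Acc 5: bank1 row2 -> MISS (open row2); precharges=2
Acc 6: bank0 row0 -> MISS (open row0); precharges=3
Acc 7: bank1 row4 -> MISS (open row4); precharges=4
Acc 8: bank1 row4 -> HIT
Acc 9: bank1 row4 -> HIT
Acc 10: bank1 row4 -> HIT
Acc 11: bank1 row2 -> MISS (open row2); precharges=5

Answer: M M H M M M M H H H M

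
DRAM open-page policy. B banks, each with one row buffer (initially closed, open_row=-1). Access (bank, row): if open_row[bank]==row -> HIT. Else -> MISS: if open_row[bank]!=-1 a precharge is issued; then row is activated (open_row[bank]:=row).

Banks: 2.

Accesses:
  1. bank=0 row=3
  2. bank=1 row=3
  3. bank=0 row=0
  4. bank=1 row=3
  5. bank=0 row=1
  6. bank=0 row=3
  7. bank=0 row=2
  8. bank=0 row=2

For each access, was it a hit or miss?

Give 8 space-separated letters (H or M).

Acc 1: bank0 row3 -> MISS (open row3); precharges=0
Acc 2: bank1 row3 -> MISS (open row3); precharges=0
Acc 3: bank0 row0 -> MISS (open row0); precharges=1
Acc 4: bank1 row3 -> HIT
Acc 5: bank0 row1 -> MISS (open row1); precharges=2
Acc 6: bank0 row3 -> MISS (open row3); precharges=3
Acc 7: bank0 row2 -> MISS (open row2); precharges=4
Acc 8: bank0 row2 -> HIT

Answer: M M M H M M M H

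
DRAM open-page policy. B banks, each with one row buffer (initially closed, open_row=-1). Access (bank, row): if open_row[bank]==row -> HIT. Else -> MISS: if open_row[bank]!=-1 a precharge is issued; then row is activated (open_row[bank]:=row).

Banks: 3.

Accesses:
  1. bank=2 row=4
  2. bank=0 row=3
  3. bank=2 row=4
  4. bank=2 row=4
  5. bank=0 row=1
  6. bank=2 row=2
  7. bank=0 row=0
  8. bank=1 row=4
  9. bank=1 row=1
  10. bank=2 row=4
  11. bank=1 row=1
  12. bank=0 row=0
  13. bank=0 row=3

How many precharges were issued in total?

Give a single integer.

Acc 1: bank2 row4 -> MISS (open row4); precharges=0
Acc 2: bank0 row3 -> MISS (open row3); precharges=0
Acc 3: bank2 row4 -> HIT
Acc 4: bank2 row4 -> HIT
Acc 5: bank0 row1 -> MISS (open row1); precharges=1
Acc 6: bank2 row2 -> MISS (open row2); precharges=2
Acc 7: bank0 row0 -> MISS (open row0); precharges=3
Acc 8: bank1 row4 -> MISS (open row4); precharges=3
Acc 9: bank1 row1 -> MISS (open row1); precharges=4
Acc 10: bank2 row4 -> MISS (open row4); precharges=5
Acc 11: bank1 row1 -> HIT
Acc 12: bank0 row0 -> HIT
Acc 13: bank0 row3 -> MISS (open row3); precharges=6

Answer: 6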